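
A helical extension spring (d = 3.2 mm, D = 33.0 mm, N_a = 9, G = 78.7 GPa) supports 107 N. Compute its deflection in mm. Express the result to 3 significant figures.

33.5 mm

k = Gd⁴/(8D³N_a) = (78.7×10³)(3.2⁴)/(8·33.0³·9) = 3.1893 N/mm
δ = F/k = 107 / 3.1893 = 33.549 mm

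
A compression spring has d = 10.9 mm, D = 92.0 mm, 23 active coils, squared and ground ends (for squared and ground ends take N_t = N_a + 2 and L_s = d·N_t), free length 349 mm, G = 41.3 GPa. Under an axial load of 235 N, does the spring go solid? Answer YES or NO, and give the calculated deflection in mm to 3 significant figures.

k = Gd⁴/(8D³N_a) = (41.3×10³)(10.9⁴)/(8·92.0³·23) = 4.0689 N/mm
N_t = 25; L_s = 10.9·25 = 272.5 mm; δ_solid = L₀ − L_s = 349 − 272.5 = 76.5 mm
δ = F/k = 235/4.0689 = 57.755 mm
δ < δ_solid → spring does not go solid

NO, δ = 57.8 mm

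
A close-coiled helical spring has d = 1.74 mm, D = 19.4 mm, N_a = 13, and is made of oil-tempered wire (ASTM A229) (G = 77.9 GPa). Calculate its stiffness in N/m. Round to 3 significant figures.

940 N/m

k = Gd⁴/(8D³N_a) = (77.9×10³ × 1.74⁴) / (8 × 19.4³ × 13)
  = 714060 / 759344 = 0.94036 N/mm = 940.36 N/m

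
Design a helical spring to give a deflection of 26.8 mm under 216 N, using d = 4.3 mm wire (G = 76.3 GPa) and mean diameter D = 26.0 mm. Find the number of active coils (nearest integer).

23

Required rate k = F/δ = 216/26.8 = 8.0597 N/mm
N_a = Gd⁴/(8D³k) = (76.3×10³ × 4.3⁴)/(8 × 26.0³ × 8.0597)
    = 2.60855e+07 / 1.13326e+06 = 23.02 → 23 coils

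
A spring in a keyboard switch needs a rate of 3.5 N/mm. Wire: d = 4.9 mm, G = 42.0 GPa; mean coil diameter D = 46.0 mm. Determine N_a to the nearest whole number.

9

N_a = Gd⁴/(8D³k) = (42.0×10³ × 4.9⁴)/(8 × 46.0³ × 3.5)
    = 2.42122e+07 / 2.72541e+06 = 8.884 → 9 coils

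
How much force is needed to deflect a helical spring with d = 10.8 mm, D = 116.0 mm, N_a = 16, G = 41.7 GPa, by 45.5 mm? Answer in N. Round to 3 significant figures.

k = Gd⁴/(8D³N_a) = (41.7×10³)(10.8⁴)/(8·116.0³·16) = 2.8395 N/mm
F = k·δ = 2.8395 × 45.5 = 129.2 N

129 N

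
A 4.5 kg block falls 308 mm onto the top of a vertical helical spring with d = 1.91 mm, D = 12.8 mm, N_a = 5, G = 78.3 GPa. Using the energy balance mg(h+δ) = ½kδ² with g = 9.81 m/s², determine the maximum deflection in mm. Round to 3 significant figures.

50.5 mm

k = Gd⁴/(8D³N_a) = (78.3×10³)(1.91⁴)/(8·12.8³·5) = 12.422 N/mm
W = mg = 4.5 × 9.81 = 44.145 N
½kδ² − Wδ − Wh = 0 → δ = (W + √(W² + 2kWh))/k
δ = (44.145 + √(1948.8 + 337806))/12.422 = (44.145 + 582.89)/12.422 = 50.476 mm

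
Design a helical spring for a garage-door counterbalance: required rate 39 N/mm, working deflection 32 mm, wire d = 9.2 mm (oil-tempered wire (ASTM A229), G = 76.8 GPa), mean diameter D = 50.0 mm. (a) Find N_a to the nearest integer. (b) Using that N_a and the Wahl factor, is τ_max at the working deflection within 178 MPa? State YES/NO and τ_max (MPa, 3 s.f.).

N_a = Gd⁴/(8D³k) = (76.8×10³)(9.2⁴)/(8·50.0³·39) = 14.11 → N_a = 14
Actual rate k = Gd⁴/(8D³·14) = 39.299 N/mm
Working load F = kδ = 39.299·32 = 1257.6 N
C = 50.0/9.2 = 5.4348; K_W = (4C−1)/(4C−4)+0.615/C = 1.2823
τ_max = K_W·8FD/(πd³) = 1.2823·205.63 = 263.67 MPa
τ_max > 178 MPa → exceeds allowable

(a) 14 coils; (b) NO, τ_max = 264 MPa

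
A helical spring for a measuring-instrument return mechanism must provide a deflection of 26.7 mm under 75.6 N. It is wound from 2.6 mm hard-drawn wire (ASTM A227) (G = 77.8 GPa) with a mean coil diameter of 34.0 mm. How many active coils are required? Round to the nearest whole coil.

Required rate k = F/δ = 75.6/26.7 = 2.8315 N/mm
N_a = Gd⁴/(8D³k) = (77.8×10³ × 2.6⁴)/(8 × 34.0³ × 2.8315)
    = 3.55527e+06 / 890302 = 3.993 → 4 coils

4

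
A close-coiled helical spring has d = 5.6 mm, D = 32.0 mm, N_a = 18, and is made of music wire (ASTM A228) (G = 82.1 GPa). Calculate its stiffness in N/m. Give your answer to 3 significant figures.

17100 N/m

k = Gd⁴/(8D³N_a) = (82.1×10³ × 5.6⁴) / (8 × 32.0³ × 18)
  = 8.07412e+07 / 4.71859e+06 = 17.111 N/mm = 17111 N/m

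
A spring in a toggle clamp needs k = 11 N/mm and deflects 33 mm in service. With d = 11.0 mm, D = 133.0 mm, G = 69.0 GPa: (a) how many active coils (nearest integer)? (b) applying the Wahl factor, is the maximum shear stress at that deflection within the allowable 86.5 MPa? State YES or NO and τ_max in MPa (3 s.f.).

(a) 5 coils; (b) NO, τ_max = 101 MPa

N_a = Gd⁴/(8D³k) = (69.0×10³)(11.0⁴)/(8·133.0³·11) = 4.88 → N_a = 5
Actual rate k = Gd⁴/(8D³·5) = 10.735 N/mm
Working load F = kδ = 10.735·33 = 354.26 N
C = 133.0/11.0 = 12.0909; K_W = (4C−1)/(4C−4)+0.615/C = 1.1185
τ_max = K_W·8FD/(πd³) = 1.1185·90.143 = 100.82 MPa
τ_max > 86.5 MPa → exceeds allowable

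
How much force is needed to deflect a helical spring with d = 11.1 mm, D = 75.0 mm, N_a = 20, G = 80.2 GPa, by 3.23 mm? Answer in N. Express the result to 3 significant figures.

58.3 N

k = Gd⁴/(8D³N_a) = (80.2×10³)(11.1⁴)/(8·75.0³·20) = 18.037 N/mm
F = k·δ = 18.037 × 3.23 = 58.259 N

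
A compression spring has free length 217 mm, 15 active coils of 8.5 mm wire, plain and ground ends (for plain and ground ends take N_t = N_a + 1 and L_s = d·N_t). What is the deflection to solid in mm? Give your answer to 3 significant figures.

81.0 mm

N_t = 16; L_s = 8.5·16 = 136 mm
δ_solid = L₀ − L_s = 217 − 136 = 81 mm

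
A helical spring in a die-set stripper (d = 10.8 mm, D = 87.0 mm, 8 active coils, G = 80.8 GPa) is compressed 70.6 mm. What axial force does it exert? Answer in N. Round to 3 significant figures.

1840 N

k = Gd⁴/(8D³N_a) = (80.8×10³)(10.8⁴)/(8·87.0³·8) = 26.084 N/mm
F = k·δ = 26.084 × 70.6 = 1841.5 N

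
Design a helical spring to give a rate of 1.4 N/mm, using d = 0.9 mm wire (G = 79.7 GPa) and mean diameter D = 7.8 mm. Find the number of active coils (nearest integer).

N_a = Gd⁴/(8D³k) = (79.7×10³ × 0.9⁴)/(8 × 7.8³ × 1.4)
    = 52291.2 / 5314.98 = 9.838 → 10 coils

10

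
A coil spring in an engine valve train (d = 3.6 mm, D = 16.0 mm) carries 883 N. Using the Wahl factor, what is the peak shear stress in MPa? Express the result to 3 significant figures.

1050 MPa

Spring index C = D/d = 16.0/3.6 = 4.4444
K_W = (4C−1)/(4C−4) + 0.615/C = 16.778/13.778 + 0.1384 = 1.3561
τ₀ = 8FD/(πd³) = 8·883·16.0/(π·3.6³) = 113024/146.57 = 771.1 MPa
τ_max = K·τ₀ = 1.3561 × 771.1 = 1045.7 MPa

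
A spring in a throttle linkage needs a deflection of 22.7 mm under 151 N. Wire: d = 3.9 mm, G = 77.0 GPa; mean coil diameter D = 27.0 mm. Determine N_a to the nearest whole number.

Required rate k = F/δ = 151/22.7 = 6.652 N/mm
N_a = Gd⁴/(8D³k) = (77.0×10³ × 3.9⁴)/(8 × 27.0³ × 6.652)
    = 1.78135e+07 / 1.04745e+06 = 17.01 → 17 coils

17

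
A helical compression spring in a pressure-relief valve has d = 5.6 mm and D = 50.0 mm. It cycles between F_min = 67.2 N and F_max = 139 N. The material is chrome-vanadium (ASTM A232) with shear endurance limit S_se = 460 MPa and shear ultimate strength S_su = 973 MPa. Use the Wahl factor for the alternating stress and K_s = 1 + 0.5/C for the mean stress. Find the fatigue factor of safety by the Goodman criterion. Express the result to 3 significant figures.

6.80

C = D/d = 50.0/5.6 = 8.9286; K_W = (4C−1)/(4C−4)+0.615/C = 1.1635; K_s = 1+0.5/C = 1.0560
F_a = (F_max−F_min)/2 = 35.9 N; F_m = (F_max+F_min)/2 = 103.1 N
τ_a = K_W·8F_aD/(πd³) = 1.1635 × 26.028 = 30.283 MPa
τ_m = K_s·8F_mD/(πd³) = 1.0560 × 74.749 = 78.935 MPa
Goodman: 1/n_f = τ_a/S_se + τ_m/S_su = 30.283/460 + 78.935/973 = 0.06583 + 0.08113 = 0.14696
n_f = 1/0.14696 = 6.805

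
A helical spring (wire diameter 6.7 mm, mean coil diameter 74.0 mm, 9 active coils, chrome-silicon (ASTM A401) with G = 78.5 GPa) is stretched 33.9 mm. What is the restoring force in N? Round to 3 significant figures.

k = Gd⁴/(8D³N_a) = (78.5×10³)(6.7⁴)/(8·74.0³·9) = 5.4218 N/mm
F = k·δ = 5.4218 × 33.9 = 183.8 N

184 N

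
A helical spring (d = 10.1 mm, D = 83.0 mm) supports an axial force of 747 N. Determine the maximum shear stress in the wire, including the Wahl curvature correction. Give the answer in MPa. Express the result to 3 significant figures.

181 MPa

Spring index C = D/d = 83.0/10.1 = 8.2178
K_W = (4C−1)/(4C−4) + 0.615/C = 31.871/28.871 + 0.0748 = 1.1787
τ₀ = 8FD/(πd³) = 8·747·83.0/(π·10.1³) = 496008/3236.8 = 153.24 MPa
τ_max = K·τ₀ = 1.1787 × 153.24 = 180.63 MPa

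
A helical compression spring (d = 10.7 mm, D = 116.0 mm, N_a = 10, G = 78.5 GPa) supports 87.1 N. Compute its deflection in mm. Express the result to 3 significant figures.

k = Gd⁴/(8D³N_a) = (78.5×10³)(10.7⁴)/(8·116.0³·10) = 8.2403 N/mm
δ = F/k = 87.1 / 8.2403 = 10.57 mm

10.6 mm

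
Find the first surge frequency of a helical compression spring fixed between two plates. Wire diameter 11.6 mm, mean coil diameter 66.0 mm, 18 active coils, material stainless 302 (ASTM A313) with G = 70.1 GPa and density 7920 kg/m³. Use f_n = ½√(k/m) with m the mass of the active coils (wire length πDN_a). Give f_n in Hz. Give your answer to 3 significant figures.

49.5 Hz

k = Gd⁴/(8D³N_a) = (70.1×10³)(11.6⁴)/(8·66.0³·18) = 30.659 N/mm = 30659 N/m
Wire length L = πDN_a = π·66.0·18 = 3732.2 mm
m = ρ·(πd²/4)·L = 7920 × 105.68×10⁻⁶ m² × 3.7322 m = 3.1239 kg
f_n = ½√(k/m) = 0.5·√(30659/3.1239) = 0.5·√(9814.3) = 49.534 Hz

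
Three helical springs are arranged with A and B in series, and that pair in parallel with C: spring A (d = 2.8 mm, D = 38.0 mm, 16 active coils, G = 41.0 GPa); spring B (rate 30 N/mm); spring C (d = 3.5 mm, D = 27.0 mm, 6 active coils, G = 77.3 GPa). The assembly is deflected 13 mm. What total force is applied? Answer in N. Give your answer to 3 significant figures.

k_A = Gd⁴/(8D³N_a) = (41.0×10³)(2.8⁴)/(8·38.0³·16) = 0.3588 N/mm
k_C = Gd⁴/(8D³N_a) = (77.3×10³)(3.5⁴)/(8·27.0³·6) = 12.278 N/mm
Springs A,B series: k_AB = 1/(1/0.3588+1/30) = 0.35456 N/mm; parallel with C: k_eq = 0.35456+12.278 = 12.632 N/mm
F = k_eq·δ = 12.632·13 = 164.22 N

164 N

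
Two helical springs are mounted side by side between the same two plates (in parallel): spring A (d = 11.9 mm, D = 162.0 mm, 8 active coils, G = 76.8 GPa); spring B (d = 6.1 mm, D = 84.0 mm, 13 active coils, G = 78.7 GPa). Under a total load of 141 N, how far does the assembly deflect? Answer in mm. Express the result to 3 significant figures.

19.0 mm

k_A = Gd⁴/(8D³N_a) = (76.8×10³)(11.9⁴)/(8·162.0³·8) = 5.6601 N/mm
k_B = Gd⁴/(8D³N_a) = (78.7×10³)(6.1⁴)/(8·84.0³·13) = 1.7678 N/mm
Parallel: k_eq = 5.6601 + 1.7678 = 7.4279 N/mm
δ = F/k_eq = 141/7.4279 = 18.983 mm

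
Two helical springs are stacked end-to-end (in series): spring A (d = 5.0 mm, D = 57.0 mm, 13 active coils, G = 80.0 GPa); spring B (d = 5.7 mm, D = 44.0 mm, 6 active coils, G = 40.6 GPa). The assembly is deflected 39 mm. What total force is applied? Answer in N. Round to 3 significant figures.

81.1 N

k_A = Gd⁴/(8D³N_a) = (80.0×10³)(5.0⁴)/(8·57.0³·13) = 2.596 N/mm
k_B = Gd⁴/(8D³N_a) = (40.6×10³)(5.7⁴)/(8·44.0³·6) = 10.482 N/mm
Series: 1/k_eq = 1/2.596 + 1/10.482 = 0.48061; k_eq = 2.0807 N/mm
F = k_eq·δ = 2.0807·39 = 81.147 N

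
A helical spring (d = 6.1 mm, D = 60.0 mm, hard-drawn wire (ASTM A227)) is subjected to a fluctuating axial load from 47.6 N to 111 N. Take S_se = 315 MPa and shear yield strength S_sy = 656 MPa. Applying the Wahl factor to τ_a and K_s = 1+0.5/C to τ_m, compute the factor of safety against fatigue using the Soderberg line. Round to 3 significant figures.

6.13

C = D/d = 60.0/6.1 = 9.8361; K_W = (4C−1)/(4C−4)+0.615/C = 1.1474; K_s = 1+0.5/C = 1.0508
F_a = (F_max−F_min)/2 = 31.7 N; F_m = (F_max+F_min)/2 = 79.3 N
τ_a = K_W·8F_aD/(πd³) = 1.1474 × 21.338 = 24.484 MPa
τ_m = K_s·8F_mD/(πd³) = 1.0508 × 53.38 = 56.093 MPa
Soderberg: 1/n_f = τ_a/S_se + τ_m/S_sy = 24.484/315 + 56.093/656 = 0.07773 + 0.08551 = 0.16323
n_f = 1/0.16323 = 6.126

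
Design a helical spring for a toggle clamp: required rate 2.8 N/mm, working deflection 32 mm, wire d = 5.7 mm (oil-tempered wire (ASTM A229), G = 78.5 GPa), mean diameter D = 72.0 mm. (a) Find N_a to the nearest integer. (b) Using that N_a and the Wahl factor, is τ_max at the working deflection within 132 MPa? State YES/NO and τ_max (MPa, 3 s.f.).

(a) 10 coils; (b) YES, τ_max = 97.9 MPa

N_a = Gd⁴/(8D³k) = (78.5×10³)(5.7⁴)/(8·72.0³·2.8) = 9.911 → N_a = 10
Actual rate k = Gd⁴/(8D³·10) = 2.7751 N/mm
Working load F = kδ = 2.7751·32 = 88.804 N
C = 72.0/5.7 = 12.6316; K_W = (4C−1)/(4C−4)+0.615/C = 1.1132
τ_max = K_W·8FD/(πd³) = 1.1132·87.918 = 97.868 MPa
τ_max ≤ 132 MPa → acceptable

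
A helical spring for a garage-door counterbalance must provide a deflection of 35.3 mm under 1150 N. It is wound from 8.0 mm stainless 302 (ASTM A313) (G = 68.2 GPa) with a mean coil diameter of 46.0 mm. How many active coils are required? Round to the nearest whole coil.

Required rate k = F/δ = 1150/35.3 = 32.578 N/mm
N_a = Gd⁴/(8D³k) = (68.2×10³ × 8.0⁴)/(8 × 46.0³ × 32.578)
    = 2.79347e+08 / 2.5368e+07 = 11.01 → 11 coils

11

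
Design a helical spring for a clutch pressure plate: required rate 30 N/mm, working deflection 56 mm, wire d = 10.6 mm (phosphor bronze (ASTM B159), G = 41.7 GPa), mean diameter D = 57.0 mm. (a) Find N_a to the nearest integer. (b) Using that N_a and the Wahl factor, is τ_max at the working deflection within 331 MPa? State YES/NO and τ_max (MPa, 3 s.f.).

(a) 12 coils; (b) YES, τ_max = 260 MPa

N_a = Gd⁴/(8D³k) = (41.7×10³)(10.6⁴)/(8·57.0³·30) = 11.84 → N_a = 12
Actual rate k = Gd⁴/(8D³·12) = 29.612 N/mm
Working load F = kδ = 29.612·56 = 1658.3 N
C = 57.0/10.6 = 5.3774; K_W = (4C−1)/(4C−4)+0.615/C = 1.2857
τ_max = K_W·8FD/(πd³) = 1.2857·202.09 = 259.83 MPa
τ_max ≤ 331 MPa → acceptable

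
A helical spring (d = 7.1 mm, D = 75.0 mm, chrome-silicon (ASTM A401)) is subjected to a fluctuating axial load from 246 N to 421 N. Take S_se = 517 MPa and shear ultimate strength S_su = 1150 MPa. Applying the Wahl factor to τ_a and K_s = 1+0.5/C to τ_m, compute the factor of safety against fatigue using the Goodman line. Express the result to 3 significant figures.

C = D/d = 75.0/7.1 = 10.5634; K_W = (4C−1)/(4C−4)+0.615/C = 1.1366; K_s = 1+0.5/C = 1.0473
F_a = (F_max−F_min)/2 = 87.5 N; F_m = (F_max+F_min)/2 = 333.5 N
τ_a = K_W·8F_aD/(πd³) = 1.1366 × 46.691 = 53.071 MPa
τ_m = K_s·8F_mD/(πd³) = 1.0473 × 177.96 = 186.38 MPa
Goodman: 1/n_f = τ_a/S_se + τ_m/S_su = 53.071/517 + 186.38/1150 = 0.10265 + 0.16207 = 0.26472
n_f = 1/0.26472 = 3.778

3.78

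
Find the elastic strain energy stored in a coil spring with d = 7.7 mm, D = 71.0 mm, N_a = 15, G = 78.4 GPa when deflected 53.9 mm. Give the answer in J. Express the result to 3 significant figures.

9.32 J

k = Gd⁴/(8D³N_a) = (78.4×10³)(7.7⁴)/(8·71.0³·15) = 6.4169 N/mm
U = ½kδ² = 0.5 × 6.4169 × 53.9² = 9321.2 N·mm = 9.3212 J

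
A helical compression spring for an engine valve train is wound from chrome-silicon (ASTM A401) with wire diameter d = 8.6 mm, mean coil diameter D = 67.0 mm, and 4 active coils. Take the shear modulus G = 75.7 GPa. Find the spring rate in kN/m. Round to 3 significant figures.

k = Gd⁴/(8D³N_a) = (75.7×10³ × 8.6⁴) / (8 × 67.0³ × 4)
  = 4.14085e+08 / 9.62442e+06 = 43.024 N/mm

43.0 kN/m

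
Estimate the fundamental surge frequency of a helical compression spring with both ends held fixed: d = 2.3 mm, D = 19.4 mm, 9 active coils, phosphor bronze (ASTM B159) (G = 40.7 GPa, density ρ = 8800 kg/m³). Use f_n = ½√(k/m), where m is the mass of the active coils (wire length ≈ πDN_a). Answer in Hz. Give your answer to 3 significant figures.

164 Hz

k = Gd⁴/(8D³N_a) = (40.7×10³)(2.3⁴)/(8·19.4³·9) = 2.1665 N/mm = 2166.5 N/m
Wire length L = πDN_a = π·19.4·9 = 548.52 mm
m = ρ·(πd²/4)·L = 8800 × 4.1548×10⁻⁶ m² × 0.54852 m = 0.020055 kg
f_n = ½√(k/m) = 0.5·√(2166.5/0.020055) = 0.5·√(1.0803e+05) = 164.34 Hz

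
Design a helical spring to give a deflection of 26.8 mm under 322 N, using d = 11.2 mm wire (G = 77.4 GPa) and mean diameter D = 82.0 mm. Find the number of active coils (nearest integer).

23

Required rate k = F/δ = 322/26.8 = 12.015 N/mm
N_a = Gd⁴/(8D³k) = (77.4×10³ × 11.2⁴)/(8 × 82.0³ × 12.015)
    = 1.2179e+09 / 5.29972e+07 = 22.98 → 23 coils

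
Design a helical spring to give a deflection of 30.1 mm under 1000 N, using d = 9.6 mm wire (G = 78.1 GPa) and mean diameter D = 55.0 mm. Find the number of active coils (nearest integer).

Required rate k = F/δ = 1000/30.1 = 33.223 N/mm
N_a = Gd⁴/(8D³k) = (78.1×10³ × 9.6⁴)/(8 × 55.0³ × 33.223)
    = 6.6334e+08 / 4.42193e+07 = 15 → 15 coils

15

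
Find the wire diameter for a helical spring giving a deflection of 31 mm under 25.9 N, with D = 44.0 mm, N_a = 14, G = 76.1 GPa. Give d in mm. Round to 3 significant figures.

3.20 mm

Required rate k = F/δ = 25.9/31 = 0.83548 N/mm
d = (8D³N_a·k / G)^(1/4) = (8·44.0³·14·0.83548 / (76.1×10³))^0.25
  = (104.74)^0.25 = 3.1991 mm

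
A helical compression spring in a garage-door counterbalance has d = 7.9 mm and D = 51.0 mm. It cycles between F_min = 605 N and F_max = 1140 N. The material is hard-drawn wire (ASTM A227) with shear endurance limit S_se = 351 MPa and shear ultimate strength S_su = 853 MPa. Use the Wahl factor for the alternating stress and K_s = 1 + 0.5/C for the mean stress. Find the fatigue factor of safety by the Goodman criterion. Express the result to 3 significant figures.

C = D/d = 51.0/7.9 = 6.4557; K_W = (4C−1)/(4C−4)+0.615/C = 1.2327; K_s = 1+0.5/C = 1.0775
F_a = (F_max−F_min)/2 = 267.5 N; F_m = (F_max+F_min)/2 = 872.5 N
τ_a = K_W·8F_aD/(πd³) = 1.2327 × 70.462 = 86.861 MPa
τ_m = K_s·8F_mD/(πd³) = 1.0775 × 229.82 = 247.62 MPa
Goodman: 1/n_f = τ_a/S_se + τ_m/S_su = 86.861/351 + 247.62/853 = 0.24747 + 0.29030 = 0.53776
n_f = 1/0.53776 = 1.86

1.86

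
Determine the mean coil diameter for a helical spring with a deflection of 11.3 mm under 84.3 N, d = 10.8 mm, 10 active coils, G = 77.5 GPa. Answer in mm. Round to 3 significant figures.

121 mm

Required rate k = F/δ = 84.3/11.3 = 7.4602 N/mm
D = (Gd⁴/(8N_a·k))^(1/3) = (77.5×10³·10.8⁴/(8·10·7.4602))^(1/3)
  = (1.76668e+06)^(1/3) = 120.8887 mm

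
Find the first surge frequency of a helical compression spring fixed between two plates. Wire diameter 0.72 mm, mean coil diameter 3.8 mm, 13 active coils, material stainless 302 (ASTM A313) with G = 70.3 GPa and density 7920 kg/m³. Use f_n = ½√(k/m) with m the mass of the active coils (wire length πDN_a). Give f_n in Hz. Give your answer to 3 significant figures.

k = Gd⁴/(8D³N_a) = (70.3×10³)(0.72⁴)/(8·3.8³·13) = 3.3106 N/mm = 3310.6 N/m
Wire length L = πDN_a = π·3.8·13 = 155.19 mm
m = ρ·(πd²/4)·L = 7920 × 0.40715×10⁻⁶ m² × 0.15519 m = 0.00050045 kg
f_n = ½√(k/m) = 0.5·√(3310.6/0.00050045) = 0.5·√(6.6152e+06) = 1286 Hz

1290 Hz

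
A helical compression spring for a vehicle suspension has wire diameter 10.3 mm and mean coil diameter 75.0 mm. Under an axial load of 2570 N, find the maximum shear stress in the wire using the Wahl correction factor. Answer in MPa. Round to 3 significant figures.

Spring index C = D/d = 75.0/10.3 = 7.2816
K_W = (4C−1)/(4C−4) + 0.615/C = 28.126/25.126 + 0.0845 = 1.2039
τ₀ = 8FD/(πd³) = 8·2570·75.0/(π·10.3³) = 1.542e+06/3432.9 = 449.18 MPa
τ_max = K·τ₀ = 1.2039 × 449.18 = 540.75 MPa

541 MPa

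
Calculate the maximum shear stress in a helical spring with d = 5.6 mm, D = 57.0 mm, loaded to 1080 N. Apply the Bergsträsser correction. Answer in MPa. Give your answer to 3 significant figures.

Spring index C = D/d = 57.0/5.6 = 10.1786
K_B = (4C+2)/(4C−3) = 42.714/37.714 = 1.1326
τ₀ = 8FD/(πd³) = 8·1080·57.0/(π·5.6³) = 492480/551.71 = 892.64 MPa
τ_max = K·τ₀ = 1.1326 × 892.64 = 1011 MPa

1010 MPa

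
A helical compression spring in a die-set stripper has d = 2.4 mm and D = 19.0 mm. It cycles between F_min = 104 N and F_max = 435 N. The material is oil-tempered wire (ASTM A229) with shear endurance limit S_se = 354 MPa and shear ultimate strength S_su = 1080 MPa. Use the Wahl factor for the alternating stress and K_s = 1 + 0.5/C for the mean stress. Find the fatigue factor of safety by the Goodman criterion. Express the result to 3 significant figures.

0.349

C = D/d = 19.0/2.4 = 7.9167; K_W = (4C−1)/(4C−4)+0.615/C = 1.1861; K_s = 1+0.5/C = 1.0632
F_a = (F_max−F_min)/2 = 165.5 N; F_m = (F_max+F_min)/2 = 269.5 N
τ_a = K_W·8F_aD/(πd³) = 1.1861 × 579.24 = 687.05 MPa
τ_m = K_s·8F_mD/(πd³) = 1.0632 × 943.23 = 1002.8 MPa
Goodman: 1/n_f = τ_a/S_se + τ_m/S_su = 687.05/354 + 1002.8/1080 = 1.94081 + 0.92852 = 2.8693
n_f = 1/2.8693 = 0.3485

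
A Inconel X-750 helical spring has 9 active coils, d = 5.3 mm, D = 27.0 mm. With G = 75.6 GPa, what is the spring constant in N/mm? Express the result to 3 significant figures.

k = Gd⁴/(8D³N_a) = (75.6×10³ × 5.3⁴) / (8 × 27.0³ × 9)
  = 5.9652e+07 / 1.41718e+06 = 42.092 N/mm

42.1 N/mm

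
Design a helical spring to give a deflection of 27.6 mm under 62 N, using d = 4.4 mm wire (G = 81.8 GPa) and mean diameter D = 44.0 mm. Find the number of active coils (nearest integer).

20

Required rate k = F/δ = 62/27.6 = 2.2464 N/mm
N_a = Gd⁴/(8D³k) = (81.8×10³ × 4.4⁴)/(8 × 44.0³ × 2.2464)
    = 3.06594e+07 / 1.53084e+06 = 20.03 → 20 coils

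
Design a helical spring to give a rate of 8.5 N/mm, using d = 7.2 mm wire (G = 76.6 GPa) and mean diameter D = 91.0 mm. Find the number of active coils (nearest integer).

4

N_a = Gd⁴/(8D³k) = (76.6×10³ × 7.2⁴)/(8 × 91.0³ × 8.5)
    = 2.05854e+08 / 5.12428e+07 = 4.017 → 4 coils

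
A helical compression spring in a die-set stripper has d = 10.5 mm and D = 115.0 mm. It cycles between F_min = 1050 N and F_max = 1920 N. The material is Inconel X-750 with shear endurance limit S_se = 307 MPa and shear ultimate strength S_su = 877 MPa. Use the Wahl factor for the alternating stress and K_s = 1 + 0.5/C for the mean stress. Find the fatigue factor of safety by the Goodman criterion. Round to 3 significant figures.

C = D/d = 115.0/10.5 = 10.9524; K_W = (4C−1)/(4C−4)+0.615/C = 1.1315; K_s = 1+0.5/C = 1.0457
F_a = (F_max−F_min)/2 = 435 N; F_m = (F_max+F_min)/2 = 1485 N
τ_a = K_W·8F_aD/(πd³) = 1.1315 × 110.04 = 124.51 MPa
τ_m = K_s·8F_mD/(πd³) = 1.0457 × 375.66 = 392.81 MPa
Goodman: 1/n_f = τ_a/S_se + τ_m/S_su = 124.51/307 + 392.81/877 = 0.40558 + 0.44790 = 0.85349
n_f = 1/0.85349 = 1.172

1.17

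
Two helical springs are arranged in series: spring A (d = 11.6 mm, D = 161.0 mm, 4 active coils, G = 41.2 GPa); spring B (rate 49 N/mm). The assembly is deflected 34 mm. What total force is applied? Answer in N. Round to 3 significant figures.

170 N

k_A = Gd⁴/(8D³N_a) = (41.2×10³)(11.6⁴)/(8·161.0³·4) = 5.586 N/mm
Series: 1/k_eq = 1/5.586 + 1/49 = 0.19943; k_eq = 5.0144 N/mm
F = k_eq·δ = 5.0144·34 = 170.49 N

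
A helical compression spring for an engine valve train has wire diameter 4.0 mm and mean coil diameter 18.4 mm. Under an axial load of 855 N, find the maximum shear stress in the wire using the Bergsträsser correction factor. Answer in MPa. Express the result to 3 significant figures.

Spring index C = D/d = 18.4/4.0 = 4.6000
K_B = (4C+2)/(4C−3) = 20.400/15.400 = 1.3247
τ₀ = 8FD/(πd³) = 8·855·18.4/(π·4.0³) = 125856/201.06 = 625.96 MPa
τ_max = K·τ₀ = 1.3247 × 625.96 = 829.19 MPa

829 MPa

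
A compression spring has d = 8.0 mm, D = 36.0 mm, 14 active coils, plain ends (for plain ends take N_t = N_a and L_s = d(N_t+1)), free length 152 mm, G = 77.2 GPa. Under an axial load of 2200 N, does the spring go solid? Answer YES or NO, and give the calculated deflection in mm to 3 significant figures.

k = Gd⁴/(8D³N_a) = (77.2×10³)(8.0⁴)/(8·36.0³·14) = 60.513 N/mm
N_t = 14; L_s = 8.0·15 = 120 mm; δ_solid = L₀ − L_s = 152 − 120 = 32 mm
δ = F/k = 2200/60.513 = 36.356 mm
δ ≥ δ_solid → spring goes solid

YES, δ = 36.4 mm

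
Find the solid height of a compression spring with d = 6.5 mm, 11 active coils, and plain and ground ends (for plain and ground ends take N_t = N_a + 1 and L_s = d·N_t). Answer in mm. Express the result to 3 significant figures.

plain and ground ends: N_t = N_a + 1 = 11 + 1 = 12
L_s = d·N_t = 6.5 × 12 = 78 mm

78.0 mm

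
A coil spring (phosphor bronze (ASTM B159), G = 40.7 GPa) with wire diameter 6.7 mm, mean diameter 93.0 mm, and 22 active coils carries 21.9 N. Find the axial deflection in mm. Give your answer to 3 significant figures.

37.8 mm

k = Gd⁴/(8D³N_a) = (40.7×10³)(6.7⁴)/(8·93.0³·22) = 0.57934 N/mm
δ = F/k = 21.9 / 0.57934 = 37.802 mm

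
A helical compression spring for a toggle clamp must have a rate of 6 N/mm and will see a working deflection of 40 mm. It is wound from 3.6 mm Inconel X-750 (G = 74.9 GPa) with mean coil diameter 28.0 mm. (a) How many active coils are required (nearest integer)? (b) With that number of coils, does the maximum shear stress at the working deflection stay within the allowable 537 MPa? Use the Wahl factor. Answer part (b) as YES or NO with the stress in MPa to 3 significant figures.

(a) 12 coils; (b) YES, τ_max = 434 MPa

N_a = Gd⁴/(8D³k) = (74.9×10³)(3.6⁴)/(8·28.0³·6) = 11.94 → N_a = 12
Actual rate k = Gd⁴/(8D³·12) = 5.9696 N/mm
Working load F = kδ = 5.9696·40 = 238.78 N
C = 28.0/3.6 = 7.7778; K_W = (4C−1)/(4C−4)+0.615/C = 1.1897
τ_max = K_W·8FD/(πd³) = 1.1897·364.92 = 434.15 MPa
τ_max ≤ 537 MPa → acceptable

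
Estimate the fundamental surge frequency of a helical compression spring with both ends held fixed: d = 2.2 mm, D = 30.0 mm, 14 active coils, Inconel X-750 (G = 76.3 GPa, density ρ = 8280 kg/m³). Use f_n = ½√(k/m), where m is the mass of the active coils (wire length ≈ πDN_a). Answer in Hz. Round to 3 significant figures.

k = Gd⁴/(8D³N_a) = (76.3×10³)(2.2⁴)/(8·30.0³·14) = 0.59106 N/mm = 591.06 N/m
Wire length L = πDN_a = π·30.0·14 = 1319.5 mm
m = ρ·(πd²/4)·L = 8280 × 3.8013×10⁻⁶ m² × 1.3195 m = 0.04153 kg
f_n = ½√(k/m) = 0.5·√(591.06/0.04153) = 0.5·√(14232) = 59.649 Hz

59.6 Hz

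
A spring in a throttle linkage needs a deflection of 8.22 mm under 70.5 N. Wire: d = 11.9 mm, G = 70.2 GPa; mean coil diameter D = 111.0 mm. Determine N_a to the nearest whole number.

Required rate k = F/δ = 70.5/8.22 = 8.5766 N/mm
N_a = Gd⁴/(8D³k) = (70.2×10³ × 11.9⁴)/(8 × 111.0³ × 8.5766)
    = 1.40775e+09 / 9.38375e+07 = 15 → 15 coils

15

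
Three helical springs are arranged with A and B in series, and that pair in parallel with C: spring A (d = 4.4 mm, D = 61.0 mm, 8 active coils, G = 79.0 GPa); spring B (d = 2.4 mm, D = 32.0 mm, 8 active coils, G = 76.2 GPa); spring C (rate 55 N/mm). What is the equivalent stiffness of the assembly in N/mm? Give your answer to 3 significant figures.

55.8 N/mm

k_A = Gd⁴/(8D³N_a) = (79.0×10³)(4.4⁴)/(8·61.0³·8) = 2.0383 N/mm
k_B = Gd⁴/(8D³N_a) = (76.2×10³)(2.4⁴)/(8·32.0³·8) = 1.2055 N/mm
Springs A,B series: k_AB = 1/(1/2.0383+1/1.2055) = 0.7575 N/mm; parallel with C: k_eq = 0.7575+55 = 55.758 N/mm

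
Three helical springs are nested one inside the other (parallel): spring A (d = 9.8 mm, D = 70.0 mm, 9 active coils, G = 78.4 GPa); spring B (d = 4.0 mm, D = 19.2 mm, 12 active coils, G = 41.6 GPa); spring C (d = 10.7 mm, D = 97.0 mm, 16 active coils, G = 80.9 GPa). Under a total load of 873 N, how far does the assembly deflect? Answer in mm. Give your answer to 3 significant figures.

16.2 mm

k_A = Gd⁴/(8D³N_a) = (78.4×10³)(9.8⁴)/(8·70.0³·9) = 29.282 N/mm
k_B = Gd⁴/(8D³N_a) = (41.6×10³)(4.0⁴)/(8·19.2³·12) = 15.673 N/mm
k_C = Gd⁴/(8D³N_a) = (80.9×10³)(10.7⁴)/(8·97.0³·16) = 9.0773 N/mm
Parallel: k_eq = 29.282 + 15.673 + 9.0773 = 54.032 N/mm
δ = F/k_eq = 873/54.032 = 16.157 mm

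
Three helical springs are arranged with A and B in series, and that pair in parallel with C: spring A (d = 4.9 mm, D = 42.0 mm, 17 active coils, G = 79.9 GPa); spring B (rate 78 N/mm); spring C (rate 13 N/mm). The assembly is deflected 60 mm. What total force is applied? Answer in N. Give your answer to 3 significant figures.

1040 N

k_A = Gd⁴/(8D³N_a) = (79.9×10³)(4.9⁴)/(8·42.0³·17) = 4.5713 N/mm
Springs A,B series: k_AB = 1/(1/4.5713+1/78) = 4.3183 N/mm; parallel with C: k_eq = 4.3183+13 = 17.318 N/mm
F = k_eq·δ = 17.318·60 = 1039.1 N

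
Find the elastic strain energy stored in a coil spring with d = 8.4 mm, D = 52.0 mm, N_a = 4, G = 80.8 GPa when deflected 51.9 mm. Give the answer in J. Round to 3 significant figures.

k = Gd⁴/(8D³N_a) = (80.8×10³)(8.4⁴)/(8·52.0³·4) = 89.406 N/mm
U = ½kδ² = 0.5 × 89.406 × 51.9² = 1.2041e+05 N·mm = 120.41 J

120 J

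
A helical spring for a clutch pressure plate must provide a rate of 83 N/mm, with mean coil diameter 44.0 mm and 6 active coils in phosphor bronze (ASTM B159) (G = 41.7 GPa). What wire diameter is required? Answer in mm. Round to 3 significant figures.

d = (8D³N_a·k / G)^(1/4) = (8·44.0³·6·83 / (41.7×10³))^0.25
  = (8138.4)^0.25 = 9.4981 mm

9.50 mm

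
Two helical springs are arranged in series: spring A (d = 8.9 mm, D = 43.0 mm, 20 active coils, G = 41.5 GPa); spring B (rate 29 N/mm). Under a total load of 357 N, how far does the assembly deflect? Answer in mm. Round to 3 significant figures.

29.8 mm

k_A = Gd⁴/(8D³N_a) = (41.5×10³)(8.9⁴)/(8·43.0³·20) = 20.468 N/mm
Series: 1/k_eq = 1/20.468 + 1/29 = 0.083339; k_eq = 11.999 N/mm
δ = F/k_eq = 357/11.999 = 29.752 mm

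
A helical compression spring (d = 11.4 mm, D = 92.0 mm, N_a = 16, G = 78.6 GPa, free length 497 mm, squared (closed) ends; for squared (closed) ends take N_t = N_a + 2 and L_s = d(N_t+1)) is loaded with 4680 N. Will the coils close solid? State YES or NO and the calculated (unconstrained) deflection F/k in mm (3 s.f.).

k = Gd⁴/(8D³N_a) = (78.6×10³)(11.4⁴)/(8·92.0³·16) = 13.319 N/mm
N_t = 18; L_s = 11.4·19 = 216.6 mm; δ_solid = L₀ − L_s = 497 − 216.6 = 280.4 mm
δ = F/k = 4680/13.319 = 351.38 mm
δ ≥ δ_solid → spring goes solid

YES, δ = 351 mm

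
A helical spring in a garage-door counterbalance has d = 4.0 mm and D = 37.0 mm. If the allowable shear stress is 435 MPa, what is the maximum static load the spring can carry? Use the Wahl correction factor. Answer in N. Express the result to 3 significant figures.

255 N

C = D/d = 37.0/4.0 = 9.2500
K_W = (4C−1)/(4C−4) + 0.615/C = 36.000/33.000 + 0.0665 = 1.1574
τ_max = K·8FD/(πd³) → F_max = τ_allow·πd³/(8DK)
F_max = 435·π·4.0³/(8·37.0·1.1574) = 87462/342.59 = 255.3 N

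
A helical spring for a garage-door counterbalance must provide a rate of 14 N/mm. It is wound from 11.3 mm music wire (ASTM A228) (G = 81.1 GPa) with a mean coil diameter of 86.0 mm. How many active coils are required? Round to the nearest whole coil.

19

N_a = Gd⁴/(8D³k) = (81.1×10³ × 11.3⁴)/(8 × 86.0³ × 14)
    = 1.32231e+09 / 7.12383e+07 = 18.56 → 19 coils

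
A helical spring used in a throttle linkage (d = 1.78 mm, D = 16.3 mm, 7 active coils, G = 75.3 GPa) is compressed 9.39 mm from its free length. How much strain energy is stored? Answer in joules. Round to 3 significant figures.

0.137 J

k = Gd⁴/(8D³N_a) = (75.3×10³)(1.78⁴)/(8·16.3³·7) = 3.1169 N/mm
U = ½kδ² = 0.5 × 3.1169 × 9.39² = 137.41 N·mm = 0.13741 J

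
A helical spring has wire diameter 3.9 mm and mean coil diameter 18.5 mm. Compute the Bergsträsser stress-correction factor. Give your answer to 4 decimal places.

C = D/d = 18.5/3.9 = 4.7436
K_B = (4C+2)/(4C−3) = 20.974/15.974 = 1.3130

1.3130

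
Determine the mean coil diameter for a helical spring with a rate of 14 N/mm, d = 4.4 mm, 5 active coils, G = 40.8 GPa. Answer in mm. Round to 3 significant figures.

D = (Gd⁴/(8N_a·k))^(1/3) = (40.8×10³·4.4⁴/(8·5·14))^(1/3)
  = (27307.6)^(1/3) = 30.1135 mm

30.1 mm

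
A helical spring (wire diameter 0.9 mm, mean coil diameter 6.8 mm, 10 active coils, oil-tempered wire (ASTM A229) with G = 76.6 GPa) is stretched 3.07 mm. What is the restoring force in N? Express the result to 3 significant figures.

6.13 N

k = Gd⁴/(8D³N_a) = (76.6×10³)(0.9⁴)/(8·6.8³·10) = 1.9979 N/mm
F = k·δ = 1.9979 × 3.07 = 6.1337 N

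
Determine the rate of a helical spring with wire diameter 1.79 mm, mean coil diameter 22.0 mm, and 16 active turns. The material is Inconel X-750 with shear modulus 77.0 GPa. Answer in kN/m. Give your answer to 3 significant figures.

k = Gd⁴/(8D³N_a) = (77.0×10³ × 1.79⁴) / (8 × 22.0³ × 16)
  = 790502 / 1.36294e+06 = 0.58 N/mm

0.580 kN/m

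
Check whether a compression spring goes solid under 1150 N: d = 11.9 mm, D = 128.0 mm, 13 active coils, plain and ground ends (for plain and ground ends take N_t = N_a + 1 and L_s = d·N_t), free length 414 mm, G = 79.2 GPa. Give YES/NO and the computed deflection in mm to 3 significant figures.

NO, δ = 158 mm

k = Gd⁴/(8D³N_a) = (79.2×10³)(11.9⁴)/(8·128.0³·13) = 7.282 N/mm
N_t = 14; L_s = 11.9·14 = 166.6 mm; δ_solid = L₀ − L_s = 414 − 166.6 = 247.4 mm
δ = F/k = 1150/7.282 = 157.92 mm
δ < δ_solid → spring does not go solid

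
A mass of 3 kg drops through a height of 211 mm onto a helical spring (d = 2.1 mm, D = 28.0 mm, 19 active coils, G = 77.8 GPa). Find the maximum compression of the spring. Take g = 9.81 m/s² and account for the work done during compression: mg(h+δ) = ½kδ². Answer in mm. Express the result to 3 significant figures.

243 mm

k = Gd⁴/(8D³N_a) = (77.8×10³)(2.1⁴)/(8·28.0³·19) = 0.45346 N/mm
W = mg = 3 × 9.81 = 29.43 N
½kδ² − Wδ − Wh = 0 → δ = (W + √(W² + 2kWh))/k
δ = (29.43 + √(866.12 + 5631.73))/0.45346 = (29.43 + 80.609)/0.45346 = 242.67 mm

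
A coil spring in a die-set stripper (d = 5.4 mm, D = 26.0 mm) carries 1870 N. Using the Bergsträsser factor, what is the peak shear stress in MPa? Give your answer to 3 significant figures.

Spring index C = D/d = 26.0/5.4 = 4.8148
K_B = (4C+2)/(4C−3) = 21.259/16.259 = 1.3075
τ₀ = 8FD/(πd³) = 8·1870·26.0/(π·5.4³) = 388960/494.69 = 786.27 MPa
τ_max = K·τ₀ = 1.3075 × 786.27 = 1028.1 MPa

1030 MPa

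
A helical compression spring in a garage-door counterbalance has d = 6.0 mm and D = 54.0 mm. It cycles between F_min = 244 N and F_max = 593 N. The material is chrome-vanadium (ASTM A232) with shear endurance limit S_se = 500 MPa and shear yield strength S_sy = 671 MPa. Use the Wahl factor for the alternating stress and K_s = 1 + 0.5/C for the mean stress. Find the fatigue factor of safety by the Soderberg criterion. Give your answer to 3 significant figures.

1.48

C = D/d = 54.0/6.0 = 9.0000; K_W = (4C−1)/(4C−4)+0.615/C = 1.1621; K_s = 1+0.5/C = 1.0556
F_a = (F_max−F_min)/2 = 174.5 N; F_m = (F_max+F_min)/2 = 418.5 N
τ_a = K_W·8F_aD/(πd³) = 1.1621 × 111.09 = 129.1 MPa
τ_m = K_s·8F_mD/(πd³) = 1.0556 × 266.43 = 281.23 MPa
Soderberg: 1/n_f = τ_a/S_se + τ_m/S_sy = 129.1/500 + 281.23/671 = 0.25819 + 0.41912 = 0.67731
n_f = 1/0.67731 = 1.476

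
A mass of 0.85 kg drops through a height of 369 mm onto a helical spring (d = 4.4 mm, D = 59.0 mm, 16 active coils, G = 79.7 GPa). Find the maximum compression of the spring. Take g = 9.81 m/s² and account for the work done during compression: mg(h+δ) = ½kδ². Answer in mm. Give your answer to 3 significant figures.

k = Gd⁴/(8D³N_a) = (79.7×10³)(4.4⁴)/(8·59.0³·16) = 1.1363 N/mm
W = mg = 0.85 × 9.81 = 8.3385 N
½kδ² − Wδ − Wh = 0 → δ = (W + √(W² + 2kWh))/k
δ = (8.3385 + √(69.531 + 6992.74))/1.1363 = (8.3385 + 84.037)/1.1363 = 81.293 mm

81.3 mm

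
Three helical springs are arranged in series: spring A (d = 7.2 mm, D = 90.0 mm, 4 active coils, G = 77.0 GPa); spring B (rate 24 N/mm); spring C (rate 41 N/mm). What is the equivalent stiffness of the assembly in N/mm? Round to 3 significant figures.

k_A = Gd⁴/(8D³N_a) = (77.0×10³)(7.2⁴)/(8·90.0³·4) = 8.8704 N/mm
Series: 1/k_eq = 1/8.8704 + 1/24 + 1/41 = 0.17879; k_eq = 5.5931 N/mm

5.59 N/mm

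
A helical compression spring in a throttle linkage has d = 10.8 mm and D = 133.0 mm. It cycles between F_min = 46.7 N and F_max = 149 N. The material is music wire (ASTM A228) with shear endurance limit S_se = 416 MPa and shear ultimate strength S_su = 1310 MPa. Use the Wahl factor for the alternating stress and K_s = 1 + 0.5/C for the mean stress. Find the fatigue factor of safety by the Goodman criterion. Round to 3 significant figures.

17.3

C = D/d = 133.0/10.8 = 12.3148; K_W = (4C−1)/(4C−4)+0.615/C = 1.1162; K_s = 1+0.5/C = 1.0406
F_a = (F_max−F_min)/2 = 51.15 N; F_m = (F_max+F_min)/2 = 97.85 N
τ_a = K_W·8F_aD/(πd³) = 1.1162 × 13.752 = 15.35 MPa
τ_m = K_s·8F_mD/(πd³) = 1.0406 × 26.308 = 27.376 MPa
Goodman: 1/n_f = τ_a/S_se + τ_m/S_su = 15.35/416 + 27.376/1310 = 0.03690 + 0.02090 = 0.057797
n_f = 1/0.057797 = 17.3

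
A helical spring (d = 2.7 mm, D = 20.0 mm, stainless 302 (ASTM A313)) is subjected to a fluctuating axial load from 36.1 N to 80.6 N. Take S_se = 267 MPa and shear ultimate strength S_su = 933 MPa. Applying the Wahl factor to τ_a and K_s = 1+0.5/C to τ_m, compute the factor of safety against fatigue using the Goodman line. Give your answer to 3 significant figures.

C = D/d = 20.0/2.7 = 7.4074; K_W = (4C−1)/(4C−4)+0.615/C = 1.2001; K_s = 1+0.5/C = 1.0675
F_a = (F_max−F_min)/2 = 22.25 N; F_m = (F_max+F_min)/2 = 58.35 N
τ_a = K_W·8F_aD/(πd³) = 1.2001 × 57.572 = 69.09 MPa
τ_m = K_s·8F_mD/(πd³) = 1.0675 × 150.98 = 161.17 MPa
Goodman: 1/n_f = τ_a/S_se + τ_m/S_su = 69.09/267 + 161.17/933 = 0.25877 + 0.17275 = 0.43151
n_f = 1/0.43151 = 2.317

2.32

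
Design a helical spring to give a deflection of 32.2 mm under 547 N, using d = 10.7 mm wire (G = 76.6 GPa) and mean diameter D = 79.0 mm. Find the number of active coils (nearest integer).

15

Required rate k = F/δ = 547/32.2 = 16.988 N/mm
N_a = Gd⁴/(8D³k) = (76.6×10³ × 10.7⁴)/(8 × 79.0³ × 16.988)
    = 1.00407e+09 / 6.70043e+07 = 14.99 → 15 coils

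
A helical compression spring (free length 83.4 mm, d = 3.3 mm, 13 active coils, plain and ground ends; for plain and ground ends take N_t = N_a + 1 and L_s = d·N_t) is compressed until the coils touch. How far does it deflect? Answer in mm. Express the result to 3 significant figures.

N_t = 14; L_s = 3.3·14 = 46.2 mm
δ_solid = L₀ − L_s = 83.4 − 46.2 = 37.2 mm

37.2 mm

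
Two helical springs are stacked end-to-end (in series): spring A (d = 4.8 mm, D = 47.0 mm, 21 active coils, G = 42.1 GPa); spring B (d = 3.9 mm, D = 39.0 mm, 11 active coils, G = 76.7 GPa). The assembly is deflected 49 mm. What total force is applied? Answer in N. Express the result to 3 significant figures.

k_A = Gd⁴/(8D³N_a) = (42.1×10³)(4.8⁴)/(8·47.0³·21) = 1.2813 N/mm
k_B = Gd⁴/(8D³N_a) = (76.7×10³)(3.9⁴)/(8·39.0³·11) = 3.3992 N/mm
Series: 1/k_eq = 1/1.2813 + 1/3.3992 = 1.0747; k_eq = 0.93053 N/mm
F = k_eq·δ = 0.93053·49 = 45.596 N

45.6 N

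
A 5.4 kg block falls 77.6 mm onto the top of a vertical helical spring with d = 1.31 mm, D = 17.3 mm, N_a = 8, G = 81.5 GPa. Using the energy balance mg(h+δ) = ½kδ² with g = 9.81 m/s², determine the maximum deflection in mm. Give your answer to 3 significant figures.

k = Gd⁴/(8D³N_a) = (81.5×10³)(1.31⁴)/(8·17.3³·8) = 0.72431 N/mm
W = mg = 5.4 × 9.81 = 52.974 N
½kδ² − Wδ − Wh = 0 → δ = (W + √(W² + 2kWh))/k
δ = (52.974 + √(2806.2 + 5954.96))/0.72431 = (52.974 + 93.601)/0.72431 = 202.37 mm

202 mm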